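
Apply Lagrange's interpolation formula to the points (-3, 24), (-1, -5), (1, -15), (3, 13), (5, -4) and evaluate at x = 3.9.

Lagrange interpolation formula:
P(x) = Σ yᵢ × Lᵢ(x)
where Lᵢ(x) = Π_{j≠i} (x - xⱼ)/(xᵢ - xⱼ)

L_0(3.9) = (3.9 - (-1))/(-3 - (-1)) × (3.9 - 1)/(-3 - 1) × (3.9 - 3)/(-3 - 3) × (3.9 - 5)/(-3 - 5) = -0.036635
L_1(3.9) = (3.9 - (-3))/(-1 - (-3)) × (3.9 - 1)/(-1 - 1) × (3.9 - 3)/(-1 - 3) × (3.9 - 5)/(-1 - 5) = 0.206353
L_2(3.9) = (3.9 - (-3))/(1 - (-3)) × (3.9 - (-1))/(1 - (-1)) × (3.9 - 3)/(1 - 3) × (3.9 - 5)/(1 - 5) = -0.522998
L_3(3.9) = (3.9 - (-3))/(3 - (-3)) × (3.9 - (-1))/(3 - (-1)) × (3.9 - 1)/(3 - 1) × (3.9 - 5)/(3 - 5) = 1.123478
L_4(3.9) = (3.9 - (-3))/(5 - (-3)) × (3.9 - (-1))/(5 - (-1)) × (3.9 - 1)/(5 - 1) × (3.9 - 3)/(5 - 3) = 0.229802

P(3.9) = 24×L_0(3.9) + (-5)×L_1(3.9) + (-15)×L_2(3.9) + 13×L_3(3.9) + (-4)×L_4(3.9)
P(3.9) = 19.619973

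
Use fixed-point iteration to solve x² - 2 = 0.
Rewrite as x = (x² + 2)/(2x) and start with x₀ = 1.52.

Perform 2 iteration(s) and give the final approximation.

Equation: x² - 2 = 0
Fixed-point form: x = (x² + 2)/(2x)
x₀ = 1.52

x_1 = g(1.520000) = 1.417895
x_2 = g(1.417895) = 1.414218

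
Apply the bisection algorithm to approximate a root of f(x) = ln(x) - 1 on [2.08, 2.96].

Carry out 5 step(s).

f(x) = ln(x) - 1
Initial interval: [2.08, 2.96]

Iteration 1:
  c_1 = (2.080000 + 2.960000)/2 = 2.520000
  f(c_1) = f(2.520000) = -0.075741
  f(a) × f(c) ≥ 0, new interval: [2.520000, 2.960000]
Iteration 2:
  c_2 = (2.520000 + 2.960000)/2 = 2.740000
  f(c_2) = f(2.740000) = 0.007958
  f(a) × f(c) < 0, new interval: [2.520000, 2.740000]
Iteration 3:
  c_3 = (2.520000 + 2.740000)/2 = 2.630000
  f(c_3) = f(2.630000) = -0.033016
  f(a) × f(c) ≥ 0, new interval: [2.630000, 2.740000]
Iteration 4:
  c_4 = (2.630000 + 2.740000)/2 = 2.685000
  f(c_4) = f(2.685000) = -0.012319
  f(a) × f(c) ≥ 0, new interval: [2.685000, 2.740000]
Iteration 5:
  c_5 = (2.685000 + 2.740000)/2 = 2.712500
  f(c_5) = f(2.712500) = -0.002129
  f(a) × f(c) ≥ 0, new interval: [2.712500, 2.740000]

After 5 iteration(s), the approximation is c_5 = 2.712500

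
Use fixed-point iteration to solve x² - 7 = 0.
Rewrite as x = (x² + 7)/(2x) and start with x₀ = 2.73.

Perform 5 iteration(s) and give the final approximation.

Equation: x² - 7 = 0
Fixed-point form: x = (x² + 7)/(2x)
x₀ = 2.73

x_1 = g(2.730000) = 2.647051
x_2 = g(2.647051) = 2.645752
x_3 = g(2.645752) = 2.645751
x_4 = g(2.645751) = 2.645751
x_5 = g(2.645751) = 2.645751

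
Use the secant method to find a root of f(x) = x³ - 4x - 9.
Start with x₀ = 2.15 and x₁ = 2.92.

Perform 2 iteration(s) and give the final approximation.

f(x) = x³ - 4x - 9
x₀ = 2.15, x₁ = 2.92

Secant formula: x_{n+1} = x_n - f(x_n)(x_n - x_{n-1})/(f(x_n) - f(x_{n-1}))

Iteration 1:
  f(2.150000) = -7.661625
  f(2.920000) = 4.217088
  x_2 = 2.920000 - 4.217088×(2.920000 - 2.150000)/(4.217088 - (-7.661625))
       = 2.646641
Iteration 2:
  f(2.920000) = 4.217088
  f(2.646641) = -1.047622
  x_3 = 2.646641 - (-1.047622)×(2.646641 - 2.920000)/(-1.047622 - 4.217088)
       = 2.701036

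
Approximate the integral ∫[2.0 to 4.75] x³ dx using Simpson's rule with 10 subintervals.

f(x) = x³
a = 2.0, b = 4.75, n = 10
h = (b - a)/n = 0.275000

Simpson's rule: (h/3)[f(x₀) + 4f(x₁) + 2f(x₂) + ... + f(xₙ)]

x_0 = 2.0000, f(x_0) = 8.000000, coefficient = 1
x_1 = 2.2750, f(x_1) = 11.774547, coefficient = 4
x_2 = 2.5500, f(x_2) = 16.581375, coefficient = 2
x_3 = 2.8250, f(x_3) = 22.545266, coefficient = 4
x_4 = 3.1000, f(x_4) = 29.791000, coefficient = 2
x_5 = 3.3750, f(x_5) = 38.443359, coefficient = 4
x_6 = 3.6500, f(x_6) = 48.627125, coefficient = 2
x_7 = 3.9250, f(x_7) = 60.467078, coefficient = 4
x_8 = 4.2000, f(x_8) = 74.088000, coefficient = 2
x_9 = 4.4750, f(x_9) = 89.614672, coefficient = 4
x_10 = 4.7500, f(x_10) = 107.171875, coefficient = 1

I ≈ (0.275000/3) × 1344.726562 = 123.266602
Exact value: 123.266602
Error: 0.000000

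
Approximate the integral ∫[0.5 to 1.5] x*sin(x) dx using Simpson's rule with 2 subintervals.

f(x) = x*sin(x)
a = 0.5, b = 1.5, n = 2
h = (b - a)/n = 0.500000

Simpson's rule: (h/3)[f(x₀) + 4f(x₁) + 2f(x₂) + ... + f(xₙ)]

x_0 = 0.5000, f(x_0) = 0.239713, coefficient = 1
x_1 = 1.0000, f(x_1) = 0.841471, coefficient = 4
x_2 = 1.5000, f(x_2) = 1.496242, coefficient = 1

I ≈ (0.500000/3) × 5.101839 = 0.850307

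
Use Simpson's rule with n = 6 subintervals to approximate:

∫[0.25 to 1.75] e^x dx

f(x) = e^x
a = 0.25, b = 1.75, n = 6
h = (b - a)/n = 0.250000

Simpson's rule: (h/3)[f(x₀) + 4f(x₁) + 2f(x₂) + ... + f(xₙ)]

x_0 = 0.2500, f(x_0) = 1.284025, coefficient = 1
x_1 = 0.5000, f(x_1) = 1.648721, coefficient = 4
x_2 = 0.7500, f(x_2) = 2.117000, coefficient = 2
x_3 = 1.0000, f(x_3) = 2.718282, coefficient = 4
x_4 = 1.2500, f(x_4) = 3.490343, coefficient = 2
x_5 = 1.5000, f(x_5) = 4.481689, coefficient = 4
x_6 = 1.7500, f(x_6) = 5.754603, coefficient = 1

I ≈ (0.250000/3) × 53.648083 = 4.470674
Exact value: 4.470577
Error: 0.000096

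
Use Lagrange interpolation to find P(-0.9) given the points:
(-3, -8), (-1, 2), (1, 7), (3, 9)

Lagrange interpolation formula:
P(x) = Σ yᵢ × Lᵢ(x)
where Lᵢ(x) = Π_{j≠i} (x - xⱼ)/(xᵢ - xⱼ)

L_0(-0.9) = (-0.9 - (-1))/(-3 - (-1)) × (-0.9 - 1)/(-3 - 1) × (-0.9 - 3)/(-3 - 3) = -0.015437
L_1(-0.9) = (-0.9 - (-3))/(-1 - (-3)) × (-0.9 - 1)/(-1 - 1) × (-0.9 - 3)/(-1 - 3) = 0.972562
L_2(-0.9) = (-0.9 - (-3))/(1 - (-3)) × (-0.9 - (-1))/(1 - (-1)) × (-0.9 - 3)/(1 - 3) = 0.051187
L_3(-0.9) = (-0.9 - (-3))/(3 - (-3)) × (-0.9 - (-1))/(3 - (-1)) × (-0.9 - 1)/(3 - 1) = -0.008312

P(-0.9) = (-8)×L_0(-0.9) + 2×L_1(-0.9) + 7×L_2(-0.9) + 9×L_3(-0.9)
P(-0.9) = 2.352125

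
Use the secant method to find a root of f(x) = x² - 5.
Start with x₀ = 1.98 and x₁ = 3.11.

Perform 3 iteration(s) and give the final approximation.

f(x) = x² - 5
x₀ = 1.98, x₁ = 3.11

Secant formula: x_{n+1} = x_n - f(x_n)(x_n - x_{n-1})/(f(x_n) - f(x_{n-1}))

Iteration 1:
  f(1.980000) = -1.079600
  f(3.110000) = 4.672100
  x_2 = 3.110000 - 4.672100×(3.110000 - 1.980000)/(4.672100 - (-1.079600))
       = 2.192102
Iteration 2:
  f(3.110000) = 4.672100
  f(2.192102) = -0.194688
  x_3 = 2.192102 - (-0.194688)×(2.192102 - 3.110000)/(-0.194688 - 4.672100)
       = 2.228821
Iteration 3:
  f(2.192102) = -0.194688
  f(2.228821) = -0.032356
  x_4 = 2.228821 - (-0.032356)×(2.228821 - 2.192102)/(-0.032356 - (-0.194688))
       = 2.236140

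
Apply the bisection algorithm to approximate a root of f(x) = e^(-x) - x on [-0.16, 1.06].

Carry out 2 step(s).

f(x) = e^(-x) - x
Initial interval: [-0.16, 1.06]

Iteration 1:
  c_1 = (-0.160000 + 1.060000)/2 = 0.450000
  f(c_1) = f(0.450000) = 0.187628
  f(a) × f(c) ≥ 0, new interval: [0.450000, 1.060000]
Iteration 2:
  c_2 = (0.450000 + 1.060000)/2 = 0.755000
  f(c_2) = f(0.755000) = -0.284989
  f(a) × f(c) < 0, new interval: [0.450000, 0.755000]

After 2 iteration(s), the approximation is c_2 = 0.755000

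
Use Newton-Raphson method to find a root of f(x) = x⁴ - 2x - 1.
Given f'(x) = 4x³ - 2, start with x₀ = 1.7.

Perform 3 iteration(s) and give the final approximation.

f(x) = x⁴ - 2x - 1
f'(x) = 4x³ - 2
x₀ = 1.7

Newton-Raphson formula: x_{n+1} = x_n - f(x_n)/f'(x_n)

Iteration 1:
  f(1.700000) = 3.952100
  f'(1.700000) = 17.652000
  x_1 = 1.700000 - 3.952100/17.652000 = 1.476110
Iteration 2:
  f(1.476110) = 0.795392
  f'(1.476110) = 10.865198
  x_2 = 1.476110 - 0.795392/10.865198 = 1.402905
Iteration 3:
  f(1.402905) = 0.067773
  f'(1.402905) = 9.044464
  x_3 = 1.402905 - 0.067773/9.044464 = 1.395412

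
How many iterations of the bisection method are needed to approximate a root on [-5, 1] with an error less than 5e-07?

We need (b-a)/2^n ≤ 5e-07
(1 - (-5))/2^n ≤ 5e-07
6/2^n ≤ 5e-07
2^n ≥ 12000000
n ≥ log₂(12000000) = 23.52
n ≥ 24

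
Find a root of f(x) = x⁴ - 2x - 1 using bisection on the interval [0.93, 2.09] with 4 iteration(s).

f(x) = x⁴ - 2x - 1
Initial interval: [0.93, 2.09]

Iteration 1:
  c_1 = (0.930000 + 2.090000)/2 = 1.510000
  f(c_1) = f(1.510000) = 1.178856
  f(a) × f(c) < 0, new interval: [0.930000, 1.510000]
Iteration 2:
  c_2 = (0.930000 + 1.510000)/2 = 1.220000
  f(c_2) = f(1.220000) = -1.224665
  f(a) × f(c) ≥ 0, new interval: [1.220000, 1.510000]
Iteration 3:
  c_3 = (1.220000 + 1.510000)/2 = 1.365000
  f(c_3) = f(1.365000) = -0.258393
  f(a) × f(c) ≥ 0, new interval: [1.365000, 1.510000]
Iteration 4:
  c_4 = (1.365000 + 1.510000)/2 = 1.437500
  f(c_4) = f(1.437500) = 0.395035
  f(a) × f(c) < 0, new interval: [1.365000, 1.437500]

After 4 iteration(s), the approximation is c_4 = 1.437500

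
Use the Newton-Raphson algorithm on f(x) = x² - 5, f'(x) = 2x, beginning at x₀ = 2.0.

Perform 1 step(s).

f(x) = x² - 5
f'(x) = 2x
x₀ = 2.0

Newton-Raphson formula: x_{n+1} = x_n - f(x_n)/f'(x_n)

Iteration 1:
  f(2.000000) = -1.000000
  f'(2.000000) = 4.000000
  x_1 = 2.000000 - (-1.000000)/4.000000 = 2.250000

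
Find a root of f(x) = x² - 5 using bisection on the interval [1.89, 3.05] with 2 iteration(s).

f(x) = x² - 5
Initial interval: [1.89, 3.05]

Iteration 1:
  c_1 = (1.890000 + 3.050000)/2 = 2.470000
  f(c_1) = f(2.470000) = 1.100900
  f(a) × f(c) < 0, new interval: [1.890000, 2.470000]
Iteration 2:
  c_2 = (1.890000 + 2.470000)/2 = 2.180000
  f(c_2) = f(2.180000) = -0.247600
  f(a) × f(c) ≥ 0, new interval: [2.180000, 2.470000]

After 2 iteration(s), the approximation is c_2 = 2.180000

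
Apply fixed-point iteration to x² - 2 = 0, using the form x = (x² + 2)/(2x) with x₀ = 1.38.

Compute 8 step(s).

Equation: x² - 2 = 0
Fixed-point form: x = (x² + 2)/(2x)
x₀ = 1.38

x_1 = g(1.380000) = 1.414638
x_2 = g(1.414638) = 1.414214
x_3 = g(1.414214) = 1.414214
x_4 = g(1.414214) = 1.414214
x_5 = g(1.414214) = 1.414214
x_6 = g(1.414214) = 1.414214
x_7 = g(1.414214) = 1.414214
x_8 = g(1.414214) = 1.414214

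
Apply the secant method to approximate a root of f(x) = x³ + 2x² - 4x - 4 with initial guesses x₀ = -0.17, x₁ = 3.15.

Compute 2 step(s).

f(x) = x³ + 2x² - 4x - 4
x₀ = -0.17, x₁ = 3.15

Secant formula: x_{n+1} = x_n - f(x_n)(x_n - x_{n-1})/(f(x_n) - f(x_{n-1}))

Iteration 1:
  f(-0.170000) = -3.267113
  f(3.150000) = 34.500875
  x_2 = 3.150000 - 34.500875×(3.150000 - (-0.170000))/(34.500875 - (-3.267113))
       = 0.117196
Iteration 2:
  f(3.150000) = 34.500875
  f(0.117196) = -4.439705
  x_3 = 0.117196 - (-4.439705)×(0.117196 - 3.150000)/(-4.439705 - 34.500875)
       = 0.462973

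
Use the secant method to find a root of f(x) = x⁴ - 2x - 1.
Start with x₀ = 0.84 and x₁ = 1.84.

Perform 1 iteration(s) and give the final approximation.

f(x) = x⁴ - 2x - 1
x₀ = 0.84, x₁ = 1.84

Secant formula: x_{n+1} = x_n - f(x_n)(x_n - x_{n-1})/(f(x_n) - f(x_{n-1}))

Iteration 1:
  f(0.840000) = -2.182129
  f(1.840000) = 6.782287
  x_2 = 1.840000 - 6.782287×(1.840000 - 0.840000)/(6.782287 - (-2.182129))
       = 1.083421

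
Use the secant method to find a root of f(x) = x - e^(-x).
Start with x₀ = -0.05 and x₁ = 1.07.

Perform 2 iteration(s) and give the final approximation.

f(x) = x - e^(-x)
x₀ = -0.05, x₁ = 1.07

Secant formula: x_{n+1} = x_n - f(x_n)(x_n - x_{n-1})/(f(x_n) - f(x_{n-1}))

Iteration 1:
  f(-0.050000) = -1.101271
  f(1.070000) = 0.726991
  x_2 = 1.070000 - 0.726991×(1.070000 - (-0.050000))/(0.726991 - (-1.101271))
       = 0.624642
Iteration 2:
  f(1.070000) = 0.726991
  f(0.624642) = 0.089190
  x_3 = 0.624642 - 0.089190×(0.624642 - 1.070000)/(0.089190 - 0.726991)
       = 0.562364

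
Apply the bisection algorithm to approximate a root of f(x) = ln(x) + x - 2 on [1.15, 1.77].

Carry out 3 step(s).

f(x) = ln(x) + x - 2
Initial interval: [1.15, 1.77]

Iteration 1:
  c_1 = (1.150000 + 1.770000)/2 = 1.460000
  f(c_1) = f(1.460000) = -0.161564
  f(a) × f(c) ≥ 0, new interval: [1.460000, 1.770000]
Iteration 2:
  c_2 = (1.460000 + 1.770000)/2 = 1.615000
  f(c_2) = f(1.615000) = 0.094335
  f(a) × f(c) < 0, new interval: [1.460000, 1.615000]
Iteration 3:
  c_3 = (1.460000 + 1.615000)/2 = 1.537500
  f(c_3) = f(1.537500) = -0.032342
  f(a) × f(c) ≥ 0, new interval: [1.537500, 1.615000]

After 3 iteration(s), the approximation is c_3 = 1.537500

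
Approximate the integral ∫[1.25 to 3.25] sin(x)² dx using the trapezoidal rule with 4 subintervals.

f(x) = sin(x)²
a = 1.25, b = 3.25, n = 4
h = (b - a)/n = 0.500000

Trapezoidal rule: (h/2)[f(x₀) + 2f(x₁) + 2f(x₂) + ... + f(xₙ)]

x_0 = 1.2500, f(x_0) = 0.900572, coefficient = 1
x_1 = 1.7500, f(x_1) = 0.968228, coefficient = 2
x_2 = 2.2500, f(x_2) = 0.605398, coefficient = 2
x_3 = 2.7500, f(x_3) = 0.145665, coefficient = 2
x_4 = 3.2500, f(x_4) = 0.011706, coefficient = 1

I ≈ (0.500000/2) × 4.350861 = 1.087715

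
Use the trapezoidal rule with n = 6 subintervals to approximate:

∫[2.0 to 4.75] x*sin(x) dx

f(x) = x*sin(x)
a = 2.0, b = 4.75, n = 6
h = (b - a)/n = 0.458333

Trapezoidal rule: (h/2)[f(x₀) + 2f(x₁) + 2f(x₂) + ... + f(xₙ)]

x_0 = 2.0000, f(x_0) = 1.818595, coefficient = 1
x_1 = 2.4583, f(x_1) = 1.552005, coefficient = 2
x_2 = 2.9167, f(x_2) = 0.650516, coefficient = 2
x_3 = 3.3750, f(x_3) = -0.780617, coefficient = 2
x_4 = 3.8333, f(x_4) = -2.445202, coefficient = 2
x_5 = 4.2917, f(x_5) = -3.917408, coefficient = 2
x_6 = 4.7500, f(x_6) = -4.746641, coefficient = 1

I ≈ (0.458333/2) × -12.809456 = -2.935500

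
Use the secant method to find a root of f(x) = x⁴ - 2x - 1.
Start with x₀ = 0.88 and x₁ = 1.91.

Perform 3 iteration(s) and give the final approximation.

f(x) = x⁴ - 2x - 1
x₀ = 0.88, x₁ = 1.91

Secant formula: x_{n+1} = x_n - f(x_n)(x_n - x_{n-1})/(f(x_n) - f(x_{n-1}))

Iteration 1:
  f(0.880000) = -2.160305
  f(1.910000) = 8.488634
  x_2 = 1.910000 - 8.488634×(1.910000 - 0.880000)/(8.488634 - (-2.160305))
       = 1.088952
Iteration 2:
  f(1.910000) = 8.488634
  f(1.088952) = -1.771744
  x_3 = 1.088952 - (-1.771744)×(1.088952 - 1.910000)/(-1.771744 - 8.488634)
       = 1.230729
Iteration 3:
  f(1.088952) = -1.771744
  f(1.230729) = -1.167161
  x_4 = 1.230729 - (-1.167161)×(1.230729 - 1.088952)/(-1.167161 - (-1.771744))
       = 1.504433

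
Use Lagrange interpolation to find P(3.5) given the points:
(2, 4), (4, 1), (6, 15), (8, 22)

Lagrange interpolation formula:
P(x) = Σ yᵢ × Lᵢ(x)
where Lᵢ(x) = Π_{j≠i} (x - xⱼ)/(xᵢ - xⱼ)

L_0(3.5) = (3.5 - 4)/(2 - 4) × (3.5 - 6)/(2 - 6) × (3.5 - 8)/(2 - 8) = 0.117188
L_1(3.5) = (3.5 - 2)/(4 - 2) × (3.5 - 6)/(4 - 6) × (3.5 - 8)/(4 - 8) = 1.054688
L_2(3.5) = (3.5 - 2)/(6 - 2) × (3.5 - 4)/(6 - 4) × (3.5 - 8)/(6 - 8) = -0.210938
L_3(3.5) = (3.5 - 2)/(8 - 2) × (3.5 - 4)/(8 - 4) × (3.5 - 6)/(8 - 6) = 0.039062

P(3.5) = 4×L_0(3.5) + 1×L_1(3.5) + 15×L_2(3.5) + 22×L_3(3.5)
P(3.5) = -0.781250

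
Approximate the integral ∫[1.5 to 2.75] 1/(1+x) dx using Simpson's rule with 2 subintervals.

f(x) = 1/(1+x)
a = 1.5, b = 2.75, n = 2
h = (b - a)/n = 0.625000

Simpson's rule: (h/3)[f(x₀) + 4f(x₁) + 2f(x₂) + ... + f(xₙ)]

x_0 = 1.5000, f(x_0) = 0.400000, coefficient = 1
x_1 = 2.1250, f(x_1) = 0.320000, coefficient = 4
x_2 = 2.7500, f(x_2) = 0.266667, coefficient = 1

I ≈ (0.625000/3) × 1.946667 = 0.405556
Exact value: 0.405465
Error: 0.000090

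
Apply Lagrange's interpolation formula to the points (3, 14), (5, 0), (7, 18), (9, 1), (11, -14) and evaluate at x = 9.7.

Lagrange interpolation formula:
P(x) = Σ yᵢ × Lᵢ(x)
where Lᵢ(x) = Π_{j≠i} (x - xⱼ)/(xᵢ - xⱼ)

L_0(9.7) = (9.7 - 5)/(3 - 5) × (9.7 - 7)/(3 - 7) × (9.7 - 9)/(3 - 9) × (9.7 - 11)/(3 - 11) = -0.030073
L_1(9.7) = (9.7 - 3)/(5 - 3) × (9.7 - 7)/(5 - 7) × (9.7 - 9)/(5 - 9) × (9.7 - 11)/(5 - 11) = 0.171478
L_2(9.7) = (9.7 - 3)/(7 - 3) × (9.7 - 5)/(7 - 5) × (9.7 - 9)/(7 - 9) × (9.7 - 11)/(7 - 11) = -0.447748
L_3(9.7) = (9.7 - 3)/(9 - 3) × (9.7 - 5)/(9 - 5) × (9.7 - 7)/(9 - 7) × (9.7 - 11)/(9 - 11) = 1.151353
L_4(9.7) = (9.7 - 3)/(11 - 3) × (9.7 - 5)/(11 - 5) × (9.7 - 7)/(11 - 7) × (9.7 - 9)/(11 - 9) = 0.154990

P(9.7) = 14×L_0(9.7) + 0×L_1(9.7) + 18×L_2(9.7) + 1×L_3(9.7) + (-14)×L_4(9.7)
P(9.7) = -9.498994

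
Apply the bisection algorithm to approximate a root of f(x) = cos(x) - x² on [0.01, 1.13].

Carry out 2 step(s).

f(x) = cos(x) - x²
Initial interval: [0.01, 1.13]

Iteration 1:
  c_1 = (0.010000 + 1.130000)/2 = 0.570000
  f(c_1) = f(0.570000) = 0.517001
  f(a) × f(c) ≥ 0, new interval: [0.570000, 1.130000]
Iteration 2:
  c_2 = (0.570000 + 1.130000)/2 = 0.850000
  f(c_2) = f(0.850000) = -0.062517
  f(a) × f(c) < 0, new interval: [0.570000, 0.850000]

After 2 iteration(s), the approximation is c_2 = 0.850000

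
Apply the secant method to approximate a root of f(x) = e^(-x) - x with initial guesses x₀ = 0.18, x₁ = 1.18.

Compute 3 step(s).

f(x) = e^(-x) - x
x₀ = 0.18, x₁ = 1.18

Secant formula: x_{n+1} = x_n - f(x_n)(x_n - x_{n-1})/(f(x_n) - f(x_{n-1}))

Iteration 1:
  f(0.180000) = 0.655270
  f(1.180000) = -0.872721
  x_2 = 1.180000 - (-0.872721)×(1.180000 - 0.180000)/(-0.872721 - 0.655270)
       = 0.608844
Iteration 2:
  f(1.180000) = -0.872721
  f(0.608844) = -0.064865
  x_3 = 0.608844 - (-0.064865)×(0.608844 - 1.180000)/(-0.064865 - (-0.872721))
       = 0.562985
Iteration 3:
  f(0.608844) = -0.064865
  f(0.562985) = 0.006522
  x_4 = 0.562985 - 0.006522×(0.562985 - 0.608844)/(0.006522 - (-0.064865))
       = 0.567174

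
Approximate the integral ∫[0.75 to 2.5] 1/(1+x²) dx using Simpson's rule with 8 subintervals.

f(x) = 1/(1+x²)
a = 0.75, b = 2.5, n = 8
h = (b - a)/n = 0.218750

Simpson's rule: (h/3)[f(x₀) + 4f(x₁) + 2f(x₂) + ... + f(xₙ)]

x_0 = 0.7500, f(x_0) = 0.640000, coefficient = 1
x_1 = 0.9688, f(x_1) = 0.515869, coefficient = 4
x_2 = 1.1875, f(x_2) = 0.414911, coefficient = 2
x_3 = 1.4062, f(x_3) = 0.335848, coefficient = 4
x_4 = 1.6250, f(x_4) = 0.274678, coefficient = 2
x_5 = 1.8438, f(x_5) = 0.227303, coefficient = 4
x_6 = 2.0625, f(x_6) = 0.190335, coefficient = 2
x_7 = 2.2812, f(x_7) = 0.161184, coefficient = 4
x_8 = 2.5000, f(x_8) = 0.137931, coefficient = 1

I ≈ (0.218750/3) × 7.498592 = 0.546772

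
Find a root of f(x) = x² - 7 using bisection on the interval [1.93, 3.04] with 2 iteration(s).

f(x) = x² - 7
Initial interval: [1.93, 3.04]

Iteration 1:
  c_1 = (1.930000 + 3.040000)/2 = 2.485000
  f(c_1) = f(2.485000) = -0.824775
  f(a) × f(c) ≥ 0, new interval: [2.485000, 3.040000]
Iteration 2:
  c_2 = (2.485000 + 3.040000)/2 = 2.762500
  f(c_2) = f(2.762500) = 0.631406
  f(a) × f(c) < 0, new interval: [2.485000, 2.762500]

After 2 iteration(s), the approximation is c_2 = 2.762500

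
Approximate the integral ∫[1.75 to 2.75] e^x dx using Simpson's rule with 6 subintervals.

f(x) = e^x
a = 1.75, b = 2.75, n = 6
h = (b - a)/n = 0.166667

Simpson's rule: (h/3)[f(x₀) + 4f(x₁) + 2f(x₂) + ... + f(xₙ)]

x_0 = 1.7500, f(x_0) = 5.754603, coefficient = 1
x_1 = 1.9167, f(x_1) = 6.798260, coefficient = 4
x_2 = 2.0833, f(x_2) = 8.031195, coefficient = 2
x_3 = 2.2500, f(x_3) = 9.487736, coefficient = 4
x_4 = 2.4167, f(x_4) = 11.208436, coefficient = 2
x_5 = 2.5833, f(x_5) = 13.241202, coefficient = 4
x_6 = 2.7500, f(x_6) = 15.642632, coefficient = 1

I ≈ (0.166667/3) × 177.985286 = 9.888071
Exact value: 9.888029
Error: 0.000042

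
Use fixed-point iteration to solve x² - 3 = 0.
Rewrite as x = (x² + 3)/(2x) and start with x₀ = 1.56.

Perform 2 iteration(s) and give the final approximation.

Equation: x² - 3 = 0
Fixed-point form: x = (x² + 3)/(2x)
x₀ = 1.56

x_1 = g(1.560000) = 1.741538
x_2 = g(1.741538) = 1.732077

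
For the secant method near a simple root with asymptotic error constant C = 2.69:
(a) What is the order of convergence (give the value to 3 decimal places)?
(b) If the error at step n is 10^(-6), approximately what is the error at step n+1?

(a) Secant method has superlinear convergence with order φ = (1+√5)/2 ≈ 1.618.
    This means |e_{n+1}| ≈ C|e_n|^1.618.

(b) With |e_n| = 10^(-6) and C = 2.69:
    |e_{n+1}| ≈ 2.69 × (10^(-6))^1.618 = 2.69 × 10^(-9.71)

(a) ≈ 1.618 (golden ratio); (b) |e_{n+1}| ≈ 5.267e-10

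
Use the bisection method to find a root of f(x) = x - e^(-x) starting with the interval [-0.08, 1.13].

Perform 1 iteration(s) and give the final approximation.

f(x) = x - e^(-x)
Initial interval: [-0.08, 1.13]

Iteration 1:
  c_1 = (-0.080000 + 1.130000)/2 = 0.525000
  f(c_1) = f(0.525000) = -0.066555
  f(a) × f(c) ≥ 0, new interval: [0.525000, 1.130000]

After 1 iteration(s), the approximation is c_1 = 0.525000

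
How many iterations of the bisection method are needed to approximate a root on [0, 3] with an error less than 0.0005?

We need (b-a)/2^n ≤ 0.0005
(3 - 0)/2^n ≤ 0.0005
3/2^n ≤ 0.0005
2^n ≥ 6000
n ≥ log₂(6000) = 12.55
n ≥ 13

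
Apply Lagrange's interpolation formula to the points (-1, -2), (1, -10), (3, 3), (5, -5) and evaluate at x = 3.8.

Lagrange interpolation formula:
P(x) = Σ yᵢ × Lᵢ(x)
where Lᵢ(x) = Π_{j≠i} (x - xⱼ)/(xᵢ - xⱼ)

L_0(3.8) = (3.8 - 1)/(-1 - 1) × (3.8 - 3)/(-1 - 3) × (3.8 - 5)/(-1 - 5) = 0.056000
L_1(3.8) = (3.8 - (-1))/(1 - (-1)) × (3.8 - 3)/(1 - 3) × (3.8 - 5)/(1 - 5) = -0.288000
L_2(3.8) = (3.8 - (-1))/(3 - (-1)) × (3.8 - 1)/(3 - 1) × (3.8 - 5)/(3 - 5) = 1.008000
L_3(3.8) = (3.8 - (-1))/(5 - (-1)) × (3.8 - 1)/(5 - 1) × (3.8 - 3)/(5 - 3) = 0.224000

P(3.8) = (-2)×L_0(3.8) + (-10)×L_1(3.8) + 3×L_2(3.8) + (-5)×L_3(3.8)
P(3.8) = 4.672000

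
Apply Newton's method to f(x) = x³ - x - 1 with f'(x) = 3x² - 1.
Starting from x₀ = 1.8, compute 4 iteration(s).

f(x) = x³ - x - 1
f'(x) = 3x² - 1
x₀ = 1.8

Newton-Raphson formula: x_{n+1} = x_n - f(x_n)/f'(x_n)

Iteration 1:
  f(1.800000) = 3.032000
  f'(1.800000) = 8.720000
  x_1 = 1.800000 - 3.032000/8.720000 = 1.452294
Iteration 2:
  f(1.452294) = 0.610821
  f'(1.452294) = 5.327470
  x_2 = 1.452294 - 0.610821/5.327470 = 1.337639
Iteration 3:
  f(1.337639) = 0.055767
  f'(1.337639) = 4.367831
  x_3 = 1.337639 - 0.055767/4.367831 = 1.324871
Iteration 4:
  f(1.324871) = 0.000652
  f'(1.324871) = 4.265848
  x_4 = 1.324871 - 0.000652/4.265848 = 1.324718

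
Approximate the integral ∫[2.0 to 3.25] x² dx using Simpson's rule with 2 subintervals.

f(x) = x²
a = 2.0, b = 3.25, n = 2
h = (b - a)/n = 0.625000

Simpson's rule: (h/3)[f(x₀) + 4f(x₁) + 2f(x₂) + ... + f(xₙ)]

x_0 = 2.0000, f(x_0) = 4.000000, coefficient = 1
x_1 = 2.6250, f(x_1) = 6.890625, coefficient = 4
x_2 = 3.2500, f(x_2) = 10.562500, coefficient = 1

I ≈ (0.625000/3) × 42.125000 = 8.776042
Exact value: 8.776042
Error: 0.000000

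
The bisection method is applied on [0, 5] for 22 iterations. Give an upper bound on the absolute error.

Bisection error bound: |error| ≤ (b-a)/2^n
|error| ≤ (5 - 0)/2^22 = 5/2^22
|error| ≤ 0.0000011921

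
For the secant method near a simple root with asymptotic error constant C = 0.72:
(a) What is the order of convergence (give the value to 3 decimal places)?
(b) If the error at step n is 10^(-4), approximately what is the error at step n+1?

(a) Secant method has superlinear convergence with order φ = (1+√5)/2 ≈ 1.618.
    This means |e_{n+1}| ≈ C|e_n|^1.618.

(b) With |e_n| = 10^(-4) and C = 0.72:
    |e_{n+1}| ≈ 0.72 × (10^(-4))^1.618 = 0.72 × 10^(-6.47)

(a) ≈ 1.618 (golden ratio); (b) |e_{n+1}| ≈ 2.428e-07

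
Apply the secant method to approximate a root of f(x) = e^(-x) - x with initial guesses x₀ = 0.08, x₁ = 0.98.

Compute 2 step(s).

f(x) = e^(-x) - x
x₀ = 0.08, x₁ = 0.98

Secant formula: x_{n+1} = x_n - f(x_n)(x_n - x_{n-1})/(f(x_n) - f(x_{n-1}))

Iteration 1:
  f(0.080000) = 0.843116
  f(0.980000) = -0.604689
  x_2 = 0.980000 - (-0.604689)×(0.980000 - 0.080000)/(-0.604689 - 0.843116)
       = 0.604107
Iteration 2:
  f(0.980000) = -0.604689
  f(0.604107) = -0.057545
  x_3 = 0.604107 - (-0.057545)×(0.604107 - 0.980000)/(-0.057545 - (-0.604689))
       = 0.564573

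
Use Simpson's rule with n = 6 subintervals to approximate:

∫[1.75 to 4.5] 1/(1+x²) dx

f(x) = 1/(1+x²)
a = 1.75, b = 4.5, n = 6
h = (b - a)/n = 0.458333

Simpson's rule: (h/3)[f(x₀) + 4f(x₁) + 2f(x₂) + ... + f(xₙ)]

x_0 = 1.7500, f(x_0) = 0.246154, coefficient = 1
x_1 = 2.2083, f(x_1) = 0.170162, coefficient = 4
x_2 = 2.6667, f(x_2) = 0.123288, coefficient = 2
x_3 = 3.1250, f(x_3) = 0.092888, coefficient = 4
x_4 = 3.5833, f(x_4) = 0.072253, coefficient = 2
x_5 = 4.0417, f(x_5) = 0.057687, coefficient = 4
x_6 = 4.5000, f(x_6) = 0.047059, coefficient = 1

I ≈ (0.458333/3) × 1.967243 = 0.300551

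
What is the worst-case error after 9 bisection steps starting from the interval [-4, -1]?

Bisection error bound: |error| ≤ (b-a)/2^n
|error| ≤ (-1 - (-4))/2^9 = 3/2^9
|error| ≤ 0.0058593750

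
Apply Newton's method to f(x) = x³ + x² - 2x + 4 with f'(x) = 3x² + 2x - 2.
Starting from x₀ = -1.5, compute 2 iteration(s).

f(x) = x³ + x² - 2x + 4
f'(x) = 3x² + 2x - 2
x₀ = -1.5

Newton-Raphson formula: x_{n+1} = x_n - f(x_n)/f'(x_n)

Iteration 1:
  f(-1.500000) = 5.875000
  f'(-1.500000) = 1.750000
  x_1 = -1.500000 - 5.875000/1.750000 = -4.857143
Iteration 2:
  f(-4.857143) = -77.282799
  f'(-4.857143) = 59.061224
  x_2 = -4.857143 - (-77.282799)/59.061224 = -3.548623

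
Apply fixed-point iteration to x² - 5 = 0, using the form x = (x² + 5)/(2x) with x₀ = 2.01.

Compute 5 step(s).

Equation: x² - 5 = 0
Fixed-point form: x = (x² + 5)/(2x)
x₀ = 2.01

x_1 = g(2.010000) = 2.248781
x_2 = g(2.248781) = 2.236104
x_3 = g(2.236104) = 2.236068
x_4 = g(2.236068) = 2.236068
x_5 = g(2.236068) = 2.236068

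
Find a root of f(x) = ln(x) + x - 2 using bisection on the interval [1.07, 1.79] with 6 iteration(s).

f(x) = ln(x) + x - 2
Initial interval: [1.07, 1.79]

Iteration 1:
  c_1 = (1.070000 + 1.790000)/2 = 1.430000
  f(c_1) = f(1.430000) = -0.212326
  f(a) × f(c) ≥ 0, new interval: [1.430000, 1.790000]
Iteration 2:
  c_2 = (1.430000 + 1.790000)/2 = 1.610000
  f(c_2) = f(1.610000) = 0.086234
  f(a) × f(c) < 0, new interval: [1.430000, 1.610000]
Iteration 3:
  c_3 = (1.430000 + 1.610000)/2 = 1.520000
  f(c_3) = f(1.520000) = -0.061290
  f(a) × f(c) ≥ 0, new interval: [1.520000, 1.610000]
Iteration 4:
  c_4 = (1.520000 + 1.610000)/2 = 1.565000
  f(c_4) = f(1.565000) = 0.012886
  f(a) × f(c) < 0, new interval: [1.520000, 1.565000]
Iteration 5:
  c_5 = (1.520000 + 1.565000)/2 = 1.542500
  f(c_5) = f(1.542500) = -0.024096
  f(a) × f(c) ≥ 0, new interval: [1.542500, 1.565000]
Iteration 6:
  c_6 = (1.542500 + 1.565000)/2 = 1.553750
  f(c_6) = f(1.553750) = -0.005579
  f(a) × f(c) ≥ 0, new interval: [1.553750, 1.565000]

After 6 iteration(s), the approximation is c_6 = 1.553750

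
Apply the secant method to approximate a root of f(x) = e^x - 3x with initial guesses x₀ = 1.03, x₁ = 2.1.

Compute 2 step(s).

f(x) = e^x - 3x
x₀ = 1.03, x₁ = 2.1

Secant formula: x_{n+1} = x_n - f(x_n)(x_n - x_{n-1})/(f(x_n) - f(x_{n-1}))

Iteration 1:
  f(1.030000) = -0.288934
  f(2.100000) = 1.866170
  x_2 = 2.100000 - 1.866170×(2.100000 - 1.030000)/(1.866170 - (-0.288934))
       = 1.173455
Iteration 2:
  f(2.100000) = 1.866170
  f(1.173455) = -0.287221
  x_3 = 1.173455 - (-0.287221)×(1.173455 - 2.100000)/(-0.287221 - 1.866170)
       = 1.297038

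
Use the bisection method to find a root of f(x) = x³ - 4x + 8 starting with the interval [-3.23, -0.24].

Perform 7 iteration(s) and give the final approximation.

f(x) = x³ - 4x + 8
Initial interval: [-3.23, -0.24]

Iteration 1:
  c_1 = (-3.230000 + (-0.240000))/2 = -1.735000
  f(c_1) = f(-1.735000) = 9.717260
  f(a) × f(c) < 0, new interval: [-3.230000, -1.735000]
Iteration 2:
  c_2 = (-3.230000 + (-1.735000))/2 = -2.482500
  f(c_2) = f(-2.482500) = 2.630833
  f(a) × f(c) < 0, new interval: [-3.230000, -2.482500]
Iteration 3:
  c_3 = (-3.230000 + (-2.482500))/2 = -2.856250
  f(c_3) = f(-2.856250) = -3.876756
  f(a) × f(c) ≥ 0, new interval: [-2.856250, -2.482500]
Iteration 4:
  c_4 = (-2.856250 + (-2.482500))/2 = -2.669375
  f(c_4) = f(-2.669375) = -0.343299
  f(a) × f(c) ≥ 0, new interval: [-2.669375, -2.482500]
Iteration 5:
  c_5 = (-2.669375 + (-2.482500))/2 = -2.575938
  f(c_5) = f(-2.575938) = 1.211235
  f(a) × f(c) < 0, new interval: [-2.669375, -2.575938]
Iteration 6:
  c_6 = (-2.669375 + (-2.575938))/2 = -2.622656
  f(c_6) = f(-2.622656) = 0.451141
  f(a) × f(c) < 0, new interval: [-2.669375, -2.622656]
Iteration 7:
  c_7 = (-2.669375 + (-2.622656))/2 = -2.646016
  f(c_7) = f(-2.646016) = 0.058252
  f(a) × f(c) < 0, new interval: [-2.669375, -2.646016]

After 7 iteration(s), the approximation is c_7 = -2.646016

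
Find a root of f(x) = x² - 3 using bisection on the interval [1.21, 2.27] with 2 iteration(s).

f(x) = x² - 3
Initial interval: [1.21, 2.27]

Iteration 1:
  c_1 = (1.210000 + 2.270000)/2 = 1.740000
  f(c_1) = f(1.740000) = 0.027600
  f(a) × f(c) < 0, new interval: [1.210000, 1.740000]
Iteration 2:
  c_2 = (1.210000 + 1.740000)/2 = 1.475000
  f(c_2) = f(1.475000) = -0.824375
  f(a) × f(c) ≥ 0, new interval: [1.475000, 1.740000]

After 2 iteration(s), the approximation is c_2 = 1.475000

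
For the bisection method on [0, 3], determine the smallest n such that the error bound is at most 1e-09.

We need (b-a)/2^n ≤ 1e-09
(3 - 0)/2^n ≤ 1e-09
3/2^n ≤ 1e-09
2^n ≥ 3000000000
n ≥ log₂(3000000000) = 31.48
n ≥ 32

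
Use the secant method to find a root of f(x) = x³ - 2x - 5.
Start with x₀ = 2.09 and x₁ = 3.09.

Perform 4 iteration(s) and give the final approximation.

f(x) = x³ - 2x - 5
x₀ = 2.09, x₁ = 3.09

Secant formula: x_{n+1} = x_n - f(x_n)(x_n - x_{n-1})/(f(x_n) - f(x_{n-1}))

Iteration 1:
  f(2.090000) = -0.050671
  f(3.090000) = 18.323629
  x_2 = 3.090000 - 18.323629×(3.090000 - 2.090000)/(18.323629 - (-0.050671))
       = 2.092758
Iteration 2:
  f(3.090000) = 18.323629
  f(2.092758) = -0.020001
  x_3 = 2.092758 - (-0.020001)×(2.092758 - 3.090000)/(-0.020001 - 18.323629)
       = 2.093845
Iteration 3:
  f(2.092758) = -0.020001
  f(2.093845) = -0.007882
  x_4 = 2.093845 - (-0.007882)×(2.093845 - 2.092758)/(-0.007882 - (-0.020001))
       = 2.094552
Iteration 4:
  f(2.093845) = -0.007882
  f(2.094552) = 0.000008
  x_5 = 2.094552 - 0.000008×(2.094552 - 2.093845)/(0.000008 - (-0.007882))
       = 2.094551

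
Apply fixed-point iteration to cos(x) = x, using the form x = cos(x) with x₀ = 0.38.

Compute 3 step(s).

Equation: cos(x) = x
Fixed-point form: x = cos(x)
x₀ = 0.38

x_1 = g(0.380000) = 0.928665
x_2 = g(0.928665) = 0.598904
x_3 = g(0.598904) = 0.825954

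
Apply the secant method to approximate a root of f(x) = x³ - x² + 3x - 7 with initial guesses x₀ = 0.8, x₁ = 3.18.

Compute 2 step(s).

f(x) = x³ - x² + 3x - 7
x₀ = 0.8, x₁ = 3.18

Secant formula: x_{n+1} = x_n - f(x_n)(x_n - x_{n-1})/(f(x_n) - f(x_{n-1}))

Iteration 1:
  f(0.800000) = -4.728000
  f(3.180000) = 24.585032
  x_2 = 3.180000 - 24.585032×(3.180000 - 0.800000)/(24.585032 - (-4.728000))
       = 1.183878
Iteration 2:
  f(3.180000) = 24.585032
  f(1.183878) = -3.190647
  x_3 = 1.183878 - (-3.190647)×(1.183878 - 3.180000)/(-3.190647 - 24.585032)
       = 1.413177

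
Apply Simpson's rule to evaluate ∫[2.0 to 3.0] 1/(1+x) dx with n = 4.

f(x) = 1/(1+x)
a = 2.0, b = 3.0, n = 4
h = (b - a)/n = 0.250000

Simpson's rule: (h/3)[f(x₀) + 4f(x₁) + 2f(x₂) + ... + f(xₙ)]

x_0 = 2.0000, f(x_0) = 0.333333, coefficient = 1
x_1 = 2.2500, f(x_1) = 0.307692, coefficient = 4
x_2 = 2.5000, f(x_2) = 0.285714, coefficient = 2
x_3 = 2.7500, f(x_3) = 0.266667, coefficient = 4
x_4 = 3.0000, f(x_4) = 0.250000, coefficient = 1

I ≈ (0.250000/3) × 3.452198 = 0.287683
Exact value: 0.287682
Error: 0.000001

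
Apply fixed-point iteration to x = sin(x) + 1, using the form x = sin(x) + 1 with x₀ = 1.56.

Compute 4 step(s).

Equation: x = sin(x) + 1
Fixed-point form: x = sin(x) + 1
x₀ = 1.56

x_1 = g(1.560000) = 1.999942
x_2 = g(1.999942) = 1.909322
x_3 = g(1.909322) = 1.943245
x_4 = g(1.943245) = 1.931439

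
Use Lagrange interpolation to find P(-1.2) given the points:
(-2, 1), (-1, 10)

Lagrange interpolation formula:
P(x) = Σ yᵢ × Lᵢ(x)
where Lᵢ(x) = Π_{j≠i} (x - xⱼ)/(xᵢ - xⱼ)

L_0(-1.2) = (-1.2 - (-1))/(-2 - (-1)) = 0.200000
L_1(-1.2) = (-1.2 - (-2))/(-1 - (-2)) = 0.800000

P(-1.2) = 1×L_0(-1.2) + 10×L_1(-1.2)
P(-1.2) = 8.200000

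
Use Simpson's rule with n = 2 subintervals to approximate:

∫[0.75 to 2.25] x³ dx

f(x) = x³
a = 0.75, b = 2.25, n = 2
h = (b - a)/n = 0.750000

Simpson's rule: (h/3)[f(x₀) + 4f(x₁) + 2f(x₂) + ... + f(xₙ)]

x_0 = 0.7500, f(x_0) = 0.421875, coefficient = 1
x_1 = 1.5000, f(x_1) = 3.375000, coefficient = 4
x_2 = 2.2500, f(x_2) = 11.390625, coefficient = 1

I ≈ (0.750000/3) × 25.312500 = 6.328125
Exact value: 6.328125
Error: 0.000000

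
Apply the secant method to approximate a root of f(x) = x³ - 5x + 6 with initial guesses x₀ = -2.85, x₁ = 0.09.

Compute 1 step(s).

f(x) = x³ - 5x + 6
x₀ = -2.85, x₁ = 0.09

Secant formula: x_{n+1} = x_n - f(x_n)(x_n - x_{n-1})/(f(x_n) - f(x_{n-1}))

Iteration 1:
  f(-2.850000) = -2.899125
  f(0.090000) = 5.550729
  x_2 = 0.090000 - 5.550729×(0.090000 - (-2.850000))/(5.550729 - (-2.899125))
       = -1.841293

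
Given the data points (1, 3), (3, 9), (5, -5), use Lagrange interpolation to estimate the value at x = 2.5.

Lagrange interpolation formula:
P(x) = Σ yᵢ × Lᵢ(x)
where Lᵢ(x) = Π_{j≠i} (x - xⱼ)/(xᵢ - xⱼ)

L_0(2.5) = (2.5 - 3)/(1 - 3) × (2.5 - 5)/(1 - 5) = 0.156250
L_1(2.5) = (2.5 - 1)/(3 - 1) × (2.5 - 5)/(3 - 5) = 0.937500
L_2(2.5) = (2.5 - 1)/(5 - 1) × (2.5 - 3)/(5 - 3) = -0.093750

P(2.5) = 3×L_0(2.5) + 9×L_1(2.5) + (-5)×L_2(2.5)
P(2.5) = 9.375000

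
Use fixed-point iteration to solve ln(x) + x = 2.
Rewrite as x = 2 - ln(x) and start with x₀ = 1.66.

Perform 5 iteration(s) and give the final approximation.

Equation: ln(x) + x = 2
Fixed-point form: x = 2 - ln(x)
x₀ = 1.66

x_1 = g(1.660000) = 1.493182
x_2 = g(1.493182) = 1.599090
x_3 = g(1.599090) = 1.530565
x_4 = g(1.530565) = 1.574363
x_5 = g(1.574363) = 1.546149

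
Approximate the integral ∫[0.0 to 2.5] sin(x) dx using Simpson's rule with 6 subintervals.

f(x) = sin(x)
a = 0.0, b = 2.5, n = 6
h = (b - a)/n = 0.416667

Simpson's rule: (h/3)[f(x₀) + 4f(x₁) + 2f(x₂) + ... + f(xₙ)]

x_0 = 0.0000, f(x_0) = 0.000000, coefficient = 1
x_1 = 0.4167, f(x_1) = 0.404715, coefficient = 4
x_2 = 0.8333, f(x_2) = 0.740177, coefficient = 2
x_3 = 1.2500, f(x_3) = 0.948985, coefficient = 4
x_4 = 1.6667, f(x_4) = 0.995408, coefficient = 2
x_5 = 2.0833, f(x_5) = 0.871503, coefficient = 4
x_6 = 2.5000, f(x_6) = 0.598472, coefficient = 1

I ≈ (0.416667/3) × 12.970451 = 1.801452
Exact value: 1.801144
Error: 0.000308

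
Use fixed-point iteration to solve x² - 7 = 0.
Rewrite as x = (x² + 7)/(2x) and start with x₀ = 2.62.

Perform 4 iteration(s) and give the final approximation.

Equation: x² - 7 = 0
Fixed-point form: x = (x² + 7)/(2x)
x₀ = 2.62

x_1 = g(2.620000) = 2.645878
x_2 = g(2.645878) = 2.645751
x_3 = g(2.645751) = 2.645751
x_4 = g(2.645751) = 2.645751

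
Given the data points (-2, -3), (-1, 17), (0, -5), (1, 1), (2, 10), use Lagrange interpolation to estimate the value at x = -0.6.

Lagrange interpolation formula:
P(x) = Σ yᵢ × Lᵢ(x)
where Lᵢ(x) = Π_{j≠i} (x - xⱼ)/(xᵢ - xⱼ)

L_0(-0.6) = (-0.6 - (-1))/(-2 - (-1)) × (-0.6 - 0)/(-2 - 0) × (-0.6 - 1)/(-2 - 1) × (-0.6 - 2)/(-2 - 2) = -0.041600
L_1(-0.6) = (-0.6 - (-2))/(-1 - (-2)) × (-0.6 - 0)/(-1 - 0) × (-0.6 - 1)/(-1 - 1) × (-0.6 - 2)/(-1 - 2) = 0.582400
L_2(-0.6) = (-0.6 - (-2))/(0 - (-2)) × (-0.6 - (-1))/(0 - (-1)) × (-0.6 - 1)/(0 - 1) × (-0.6 - 2)/(0 - 2) = 0.582400
L_3(-0.6) = (-0.6 - (-2))/(1 - (-2)) × (-0.6 - (-1))/(1 - (-1)) × (-0.6 - 0)/(1 - 0) × (-0.6 - 2)/(1 - 2) = -0.145600
L_4(-0.6) = (-0.6 - (-2))/(2 - (-2)) × (-0.6 - (-1))/(2 - (-1)) × (-0.6 - 0)/(2 - 0) × (-0.6 - 1)/(2 - 1) = 0.022400

P(-0.6) = (-3)×L_0(-0.6) + 17×L_1(-0.6) + (-5)×L_2(-0.6) + 1×L_3(-0.6) + 10×L_4(-0.6)
P(-0.6) = 7.192000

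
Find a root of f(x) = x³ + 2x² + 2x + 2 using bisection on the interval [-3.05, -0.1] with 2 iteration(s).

f(x) = x³ + 2x² + 2x + 2
Initial interval: [-3.05, -0.1]

Iteration 1:
  c_1 = (-3.050000 + (-0.100000))/2 = -1.575000
  f(c_1) = f(-1.575000) = -0.095734
  f(a) × f(c) ≥ 0, new interval: [-1.575000, -0.100000]
Iteration 2:
  c_2 = (-1.575000 + (-0.100000))/2 = -0.837500
  f(c_2) = f(-0.837500) = 1.140385
  f(a) × f(c) < 0, new interval: [-1.575000, -0.837500]

After 2 iteration(s), the approximation is c_2 = -0.837500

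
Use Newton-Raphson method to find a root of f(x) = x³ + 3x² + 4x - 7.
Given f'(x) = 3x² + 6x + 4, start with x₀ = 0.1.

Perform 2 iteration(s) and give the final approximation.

f(x) = x³ + 3x² + 4x - 7
f'(x) = 3x² + 6x + 4
x₀ = 0.1

Newton-Raphson formula: x_{n+1} = x_n - f(x_n)/f'(x_n)

Iteration 1:
  f(0.100000) = -6.569000
  f'(0.100000) = 4.630000
  x_1 = 0.100000 - (-6.569000)/4.630000 = 1.518790
Iteration 2:
  f(1.518790) = 9.498767
  f'(1.518790) = 20.032917
  x_2 = 1.518790 - 9.498767/20.032917 = 1.044633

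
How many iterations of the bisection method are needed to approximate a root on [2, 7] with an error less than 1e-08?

We need (b-a)/2^n ≤ 1e-08
(7 - 2)/2^n ≤ 1e-08
5/2^n ≤ 1e-08
2^n ≥ 500000000
n ≥ log₂(500000000) = 28.90
n ≥ 29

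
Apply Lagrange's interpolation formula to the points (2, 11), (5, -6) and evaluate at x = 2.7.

Lagrange interpolation formula:
P(x) = Σ yᵢ × Lᵢ(x)
where Lᵢ(x) = Π_{j≠i} (x - xⱼ)/(xᵢ - xⱼ)

L_0(2.7) = (2.7 - 5)/(2 - 5) = 0.766667
L_1(2.7) = (2.7 - 2)/(5 - 2) = 0.233333

P(2.7) = 11×L_0(2.7) + (-6)×L_1(2.7)
P(2.7) = 7.033333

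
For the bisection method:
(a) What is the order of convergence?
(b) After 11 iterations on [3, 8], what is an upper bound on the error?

(a) Bisection has linear (order 1) convergence; the error is halved each step.

(b) Error bound = (b-a)/2^n = (8 - 3)/2^{11}
    = 5/2^{11}

(a) 1 (linear); (b) error ≤ 2.44e-03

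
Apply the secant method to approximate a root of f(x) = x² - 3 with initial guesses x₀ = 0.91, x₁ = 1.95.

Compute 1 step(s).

f(x) = x² - 3
x₀ = 0.91, x₁ = 1.95

Secant formula: x_{n+1} = x_n - f(x_n)(x_n - x_{n-1})/(f(x_n) - f(x_{n-1}))

Iteration 1:
  f(0.910000) = -2.171900
  f(1.950000) = 0.802500
  x_2 = 1.950000 - 0.802500×(1.950000 - 0.910000)/(0.802500 - (-2.171900))
       = 1.669406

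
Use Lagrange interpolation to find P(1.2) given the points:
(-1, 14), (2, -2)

Lagrange interpolation formula:
P(x) = Σ yᵢ × Lᵢ(x)
where Lᵢ(x) = Π_{j≠i} (x - xⱼ)/(xᵢ - xⱼ)

L_0(1.2) = (1.2 - 2)/(-1 - 2) = 0.266667
L_1(1.2) = (1.2 - (-1))/(2 - (-1)) = 0.733333

P(1.2) = 14×L_0(1.2) + (-2)×L_1(1.2)
P(1.2) = 2.266667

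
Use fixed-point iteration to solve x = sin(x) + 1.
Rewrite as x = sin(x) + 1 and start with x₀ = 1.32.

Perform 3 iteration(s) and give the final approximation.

Equation: x = sin(x) + 1
Fixed-point form: x = sin(x) + 1
x₀ = 1.32

x_1 = g(1.320000) = 1.968715
x_2 = g(1.968715) = 1.921869
x_3 = g(1.921869) = 1.939004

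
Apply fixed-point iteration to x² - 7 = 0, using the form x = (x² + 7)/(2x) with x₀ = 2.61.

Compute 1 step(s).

Equation: x² - 7 = 0
Fixed-point form: x = (x² + 7)/(2x)
x₀ = 2.61

x_1 = g(2.610000) = 2.645996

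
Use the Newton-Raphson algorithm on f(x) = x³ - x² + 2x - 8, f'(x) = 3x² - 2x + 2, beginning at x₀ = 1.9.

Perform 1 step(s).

f(x) = x³ - x² + 2x - 8
f'(x) = 3x² - 2x + 2
x₀ = 1.9

Newton-Raphson formula: x_{n+1} = x_n - f(x_n)/f'(x_n)

Iteration 1:
  f(1.900000) = -0.951000
  f'(1.900000) = 9.030000
  x_1 = 1.900000 - (-0.951000)/9.030000 = 2.005316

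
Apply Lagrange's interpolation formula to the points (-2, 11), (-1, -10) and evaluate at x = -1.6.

Lagrange interpolation formula:
P(x) = Σ yᵢ × Lᵢ(x)
where Lᵢ(x) = Π_{j≠i} (x - xⱼ)/(xᵢ - xⱼ)

L_0(-1.6) = (-1.6 - (-1))/(-2 - (-1)) = 0.600000
L_1(-1.6) = (-1.6 - (-2))/(-1 - (-2)) = 0.400000

P(-1.6) = 11×L_0(-1.6) + (-10)×L_1(-1.6)
P(-1.6) = 2.600000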